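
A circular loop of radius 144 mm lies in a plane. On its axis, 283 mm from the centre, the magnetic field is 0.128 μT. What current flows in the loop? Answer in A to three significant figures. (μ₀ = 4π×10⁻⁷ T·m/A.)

On the axis of a loop, B = μ₀IR²/[2(R²+z²)^(3/2)], so I = 2B(R²+z²)^(3/2)/(μ₀R²).
R² + z² = 0.02074 + 0.08009 = 0.1008 m²; raised to 3/2 gives 3.20×10⁻² m³.
I = 2 × 1.28×10⁻⁷ × 3.20×10⁻² / (1.26×10⁻⁶ × 0.02074) = 0.315 A.

I ≈ 0.315 A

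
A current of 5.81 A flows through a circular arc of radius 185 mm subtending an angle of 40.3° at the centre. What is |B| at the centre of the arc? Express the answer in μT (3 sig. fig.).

B ≈ 2.21 μT

The Biot–Savart field of a circular arc at its centre is B = μ₀Iφ/(4πR), with φ = 0.7034 rad.
B = (4π×10⁻⁷ × 5.81 × 0.7034) / (4π × 0.185) = 2.21×10⁻⁶ T.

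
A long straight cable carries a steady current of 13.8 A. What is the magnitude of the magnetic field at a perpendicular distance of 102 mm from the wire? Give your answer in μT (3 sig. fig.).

B ≈ 27.1 μT

For an infinitely long straight wire, B = μ₀I/(2πd).
B = (4π×10⁻⁷ × 13.8) / (2π × 0.102) = 2.71×10⁻⁵ T.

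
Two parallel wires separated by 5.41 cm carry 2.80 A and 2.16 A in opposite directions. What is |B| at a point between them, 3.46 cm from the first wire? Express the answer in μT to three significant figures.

B ≈ 38.3 μT

Each long wire gives B = μ₀I/(2πd). Distances are d₁ = 0.0346 m and d₂ = 0.0195 m.
B₁ = 1.62×10⁻⁵ T, B₂ = 2.22×10⁻⁵ T.
Between antiparallel currents both contributions point the same way, so they add. B = B₁ + B₂ = 1.62×10⁻⁵ + 2.22×10⁻⁵ = 3.83×10⁻⁵ T.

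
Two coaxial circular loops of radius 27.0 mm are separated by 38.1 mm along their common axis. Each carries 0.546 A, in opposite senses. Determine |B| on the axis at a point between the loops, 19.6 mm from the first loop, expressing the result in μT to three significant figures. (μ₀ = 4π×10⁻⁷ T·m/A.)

Each loop contributes B = μ₀IR²/[2(R²+z²)^(3/2)] on the axis, with z measured from that loop.
Loop 1 (z = 0.0196 m): B₁ = 6.73×10⁻⁶ T. Loop 2 (z = 0.0185 m): B₂ = 7.13×10⁻⁶ T.
The fields oppose: B = |B₁ − B₂| = 3.99×10⁻⁷ T.

B ≈ 0.399 μT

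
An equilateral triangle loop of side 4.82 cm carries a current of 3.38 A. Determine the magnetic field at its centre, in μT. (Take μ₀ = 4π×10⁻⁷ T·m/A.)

B ≈ 126 μT

Each side is a finite straight segment at perpendicular distance d = a/(2 tan(π/3)) = 0.01391 m from the centre, with end-angles ±π/3.
One side contributes B₁ = (μ₀I/4πd)·2 sin(π/3) = 4.21×10⁻⁵ T.
All 3 sides add in the same direction: B = 3 × 4.21×10⁻⁵ = 1.26×10⁻⁴ T.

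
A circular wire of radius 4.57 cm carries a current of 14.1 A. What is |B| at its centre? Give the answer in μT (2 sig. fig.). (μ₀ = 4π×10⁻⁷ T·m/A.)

At the centre of a circular loop the Biot–Savart law gives B = μ₀I/(2R).
B = (4π×10⁻⁷ × 14.1) / (2 × 0.0457) = 1.94×10⁻⁴ T.

B ≈ 190 μT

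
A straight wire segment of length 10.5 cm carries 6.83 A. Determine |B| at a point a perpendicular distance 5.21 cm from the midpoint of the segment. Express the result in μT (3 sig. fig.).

B ≈ 18.6 μT

For a finite straight segment, B = (μ₀I/4πd)(sinθ₁ + sinθ₂), where θ₁, θ₂ are the angles from the perpendicular to each end.
The perpendicular from the point meets the wire at its midpoint, so each end is L/2 = 0.0525 m away along the wire.
sinθ₁ = 0.0525/√(0.0525²+0.0521²) = 0.7098; sinθ₂ = 0.0525/√(0.0525²+0.0521²) = 0.7098.
B = (4π×10⁻⁷ × 6.83) / (4π × 0.0521) × (0.7098 + 0.7098) = 1.86×10⁻⁵ T.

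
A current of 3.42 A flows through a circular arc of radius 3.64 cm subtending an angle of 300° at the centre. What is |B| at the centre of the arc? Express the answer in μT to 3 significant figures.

The Biot–Savart field of a circular arc at its centre is B = μ₀Iφ/(4πR), with φ = 5.236 rad.
B = (4π×10⁻⁷ × 3.42 × 5.236) / (4π × 0.0364) = 4.92×10⁻⁵ T.

B ≈ 49.2 μT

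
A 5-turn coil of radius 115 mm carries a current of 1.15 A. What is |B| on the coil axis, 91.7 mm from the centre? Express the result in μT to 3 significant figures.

B ≈ 15.0 μT

For an N-turn flat coil, B = Nμ₀IR²/[2(R²+z²)^(3/2)] with R = 0.115 m, z = 0.0917 m.
B = 5 × 3.00×10⁻⁶ T = 1.50×10⁻⁵ T.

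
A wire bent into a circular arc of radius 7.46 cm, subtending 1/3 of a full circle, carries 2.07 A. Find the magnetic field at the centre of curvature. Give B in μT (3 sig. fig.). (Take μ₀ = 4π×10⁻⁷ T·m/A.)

The Biot–Savart field of a circular arc at its centre is B = μ₀Iφ/(4πR), with φ = 2.094 rad.
B = (4π×10⁻⁷ × 2.07 × 2.094) / (4π × 0.0746) = 5.81×10⁻⁶ T.

B ≈ 5.81 μT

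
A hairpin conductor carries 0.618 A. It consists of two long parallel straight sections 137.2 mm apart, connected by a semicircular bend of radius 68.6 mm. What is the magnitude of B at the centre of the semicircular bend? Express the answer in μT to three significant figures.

B ≈ 4.63 μT

The semicircular arc contributes B_arc = μ₀I·π/(4πR) = μ₀I/(4R) = 2.83×10⁻⁶ T.
Each semi-infinite lead is at perpendicular distance R = 0.0686 m from the centre, with the perpendicular foot at its near end, so it contributes μ₀I/(4πR); both point the same way, together 1.80×10⁻⁶ T.
Arc and leads all point the same direction: B = 2.83×10⁻⁶ + 1.80×10⁻⁶ = 4.63×10⁻⁶ T.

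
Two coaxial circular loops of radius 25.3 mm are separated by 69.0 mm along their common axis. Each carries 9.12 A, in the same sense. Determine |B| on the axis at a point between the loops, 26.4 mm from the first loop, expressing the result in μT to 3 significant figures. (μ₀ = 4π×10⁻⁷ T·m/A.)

B ≈ 105 μT

Each loop contributes B = μ₀IR²/[2(R²+z²)^(3/2)] on the axis, with z measured from that loop.
Loop 1 (z = 0.0264 m): B₁ = 7.50×10⁻⁵ T. Loop 2 (z = 0.0426 m): B₂ = 3.02×10⁻⁵ T.
The fields add: B = B₁ + B₂ = 1.05×10⁻⁴ T.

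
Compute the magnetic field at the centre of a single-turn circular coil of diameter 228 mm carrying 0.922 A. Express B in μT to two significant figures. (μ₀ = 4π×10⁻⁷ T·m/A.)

At the centre of a circular loop the Biot–Savart law gives B = μ₀I/(2R) (so R = 0.114 m).
B = (4π×10⁻⁷ × 0.922) / (2 × 0.114) = 5.08×10⁻⁶ T.

B ≈ 5.1 μT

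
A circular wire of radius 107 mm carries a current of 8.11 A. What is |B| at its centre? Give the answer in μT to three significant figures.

At the centre of a circular loop the Biot–Savart law gives B = μ₀I/(2R).
B = (4π×10⁻⁷ × 8.11) / (2 × 0.107) = 4.76×10⁻⁵ T.

B ≈ 47.6 μT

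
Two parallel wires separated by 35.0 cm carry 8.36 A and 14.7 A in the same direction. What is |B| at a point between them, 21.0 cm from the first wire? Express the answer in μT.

B ≈ 13.0 μT

Each long wire gives B = μ₀I/(2πd). Distances are d₁ = 0.21 m and d₂ = 0.14 m.
B₁ = 7.96×10⁻⁶ T, B₂ = 2.10×10⁻⁵ T.
Between parallel currents the two contributions point in opposite directions, so they subtract. B = |B₁ − B₂| = |7.96×10⁻⁶ − 2.10×10⁻⁵| = 1.30×10⁻⁵ T.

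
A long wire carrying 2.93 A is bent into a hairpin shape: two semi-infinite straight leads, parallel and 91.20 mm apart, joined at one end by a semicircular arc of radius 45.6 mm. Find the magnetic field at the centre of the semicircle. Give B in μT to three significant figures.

B ≈ 33.0 μT

The semicircular arc contributes B_arc = μ₀I·π/(4πR) = μ₀I/(4R) = 2.02×10⁻⁵ T.
Each semi-infinite lead is at perpendicular distance R = 0.0456 m from the centre, with the perpendicular foot at its near end, so it contributes μ₀I/(4πR); both point the same way, together 1.29×10⁻⁵ T.
Arc and leads all point the same direction: B = 2.02×10⁻⁵ + 1.29×10⁻⁵ = 3.30×10⁻⁵ T.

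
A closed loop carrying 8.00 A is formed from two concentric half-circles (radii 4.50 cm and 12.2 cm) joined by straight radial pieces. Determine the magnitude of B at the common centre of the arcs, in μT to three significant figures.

The radial connectors point toward the centre, so dl × r̂ = 0 and they contribute nothing.
Each semicircle gives μ₀I/(4R): inner arc 5.59×10⁻⁵ T, outer arc 2.06×10⁻⁵ T.
The two arcs carry current in opposite angular senses, so their fields oppose: B = |5.59×10⁻⁵ − 2.06×10⁻⁵| = 3.52×10⁻⁵ T.

B ≈ 35.2 μT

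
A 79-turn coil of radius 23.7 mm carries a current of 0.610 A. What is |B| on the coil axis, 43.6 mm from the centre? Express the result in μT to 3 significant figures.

For an N-turn flat coil, B = Nμ₀IR²/[2(R²+z²)^(3/2)] with R = 0.0237 m, z = 0.0436 m.
B = 79 × 1.76×10⁻⁶ T = 1.39×10⁻⁴ T.

B ≈ 139 μT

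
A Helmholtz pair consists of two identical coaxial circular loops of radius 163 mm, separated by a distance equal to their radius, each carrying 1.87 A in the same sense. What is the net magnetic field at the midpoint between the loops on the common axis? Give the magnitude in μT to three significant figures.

B ≈ 10.3 μT

Each loop contributes B = μ₀IR²/[2(R²+z²)^(3/2)] on the axis, with z measured from that loop.
Loop 1 (z = 0.0815 m): B₁ = 5.16×10⁻⁶ T. Loop 2 (z = 0.0815 m): B₂ = 5.16×10⁻⁶ T.
The fields add: B = B₁ + B₂ = 1.03×10⁻⁵ T.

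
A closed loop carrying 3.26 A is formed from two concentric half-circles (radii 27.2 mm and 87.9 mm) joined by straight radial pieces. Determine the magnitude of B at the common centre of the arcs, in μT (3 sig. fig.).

B ≈ 26.0 μT

The radial connectors point toward the centre, so dl × r̂ = 0 and they contribute nothing.
Each semicircle gives μ₀I/(4R): inner arc 3.77×10⁻⁵ T, outer arc 1.17×10⁻⁵ T.
The two arcs carry current in opposite angular senses, so their fields oppose: B = |3.77×10⁻⁵ − 1.17×10⁻⁵| = 2.60×10⁻⁵ T.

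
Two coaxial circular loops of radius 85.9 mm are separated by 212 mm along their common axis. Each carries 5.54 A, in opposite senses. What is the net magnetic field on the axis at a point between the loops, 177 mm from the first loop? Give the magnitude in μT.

Each loop contributes B = μ₀IR²/[2(R²+z²)^(3/2)] on the axis, with z measured from that loop.
Loop 1 (z = 0.177 m): B₁ = 3.37×10⁻⁶ T. Loop 2 (z = 0.035 m): B₂ = 3.22×10⁻⁵ T.
The fields oppose: B = |B₁ − B₂| = 2.88×10⁻⁵ T.

B ≈ 28.8 μT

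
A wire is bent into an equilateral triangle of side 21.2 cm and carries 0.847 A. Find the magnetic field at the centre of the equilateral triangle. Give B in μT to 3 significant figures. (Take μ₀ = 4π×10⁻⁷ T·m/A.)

Each side is a finite straight segment at perpendicular distance d = a/(2 tan(π/3)) = 0.0612 m from the centre, with end-angles ±π/3.
One side contributes B₁ = (μ₀I/4πd)·2 sin(π/3) = 2.40×10⁻⁶ T.
All 3 sides add in the same direction: B = 3 × 2.40×10⁻⁶ = 7.19×10⁻⁶ T.

B ≈ 7.19 μT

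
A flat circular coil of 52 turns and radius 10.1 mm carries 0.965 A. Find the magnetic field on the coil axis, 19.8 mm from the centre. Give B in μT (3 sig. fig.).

B ≈ 293 μT

For an N-turn flat coil, B = Nμ₀IR²/[2(R²+z²)^(3/2)] with R = 0.0101 m, z = 0.0198 m.
B = 52 × 5.63×10⁻⁶ T = 2.93×10⁻⁴ T.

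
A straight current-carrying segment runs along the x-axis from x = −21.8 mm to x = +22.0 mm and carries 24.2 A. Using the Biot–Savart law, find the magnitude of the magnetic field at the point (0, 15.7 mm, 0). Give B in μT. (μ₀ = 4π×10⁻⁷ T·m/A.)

For a finite straight segment, B = (μ₀I/4πd)(sinθ₁ + sinθ₂), where θ₁, θ₂ are the angles from the perpendicular to each end.
The perpendicular distance is d = 0.0157 m; the end-offsets along the wire are a = 0.0218 m and b = 0.022 m.
sinθ₁ = 0.0218/√(0.0218²+0.0157²) = 0.8115; sinθ₂ = 0.022/√(0.022²+0.0157²) = 0.8140.
B = (4π×10⁻⁷ × 24.2) / (4π × 0.0157) × (0.8115 + 0.8140) = 2.51×10⁻⁴ T.

B ≈ 251 μT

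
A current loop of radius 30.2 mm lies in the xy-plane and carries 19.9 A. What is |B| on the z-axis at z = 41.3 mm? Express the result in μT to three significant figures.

On the axis of a circular loop, B = μ₀IR² / [2(R²+z²)^(3/2)].
R² + z² = (0.0302)² + (0.0413)² = 0.002618 m², and (R²+z²)^(3/2) = 1.34×10⁻⁴ m³.
B = (4π×10⁻⁷ × 19.9 × 0.000912) / (2 × 1.34×10⁻⁴) = 8.51×10⁻⁵ T.

B ≈ 85.1 μT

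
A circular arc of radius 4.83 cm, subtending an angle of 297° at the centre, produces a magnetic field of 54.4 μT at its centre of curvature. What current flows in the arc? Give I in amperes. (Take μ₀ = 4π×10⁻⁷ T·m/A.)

I ≈ 5.07 A

For a circular arc, B = μ₀Iφ/(4πR) with φ in radians; here φ = 5.184 rad.
So I = 4πRB/(μ₀φ) = 4π × 0.0483 × 5.44×10⁻⁵ / (4π×10⁻⁷ × 5.184) = 5.07 A.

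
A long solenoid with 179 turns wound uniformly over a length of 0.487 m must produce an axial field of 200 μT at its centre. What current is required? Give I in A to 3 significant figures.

I ≈ 0.433 A

Inside a long solenoid B = μ₀nI with n = 367.6 m⁻¹, so I = B/(μ₀n).
I = 2.00×10⁻⁴ / (4π×10⁻⁷ × 367.6) = 0.433 A.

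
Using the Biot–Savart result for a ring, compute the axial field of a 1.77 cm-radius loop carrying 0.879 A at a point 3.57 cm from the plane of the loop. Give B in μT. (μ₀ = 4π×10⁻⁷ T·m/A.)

B ≈ 2.73 μT

On the axis of a circular loop, B = μ₀IR² / [2(R²+z²)^(3/2)].
R² + z² = (0.0177)² + (0.0357)² = 0.001588 m², and (R²+z²)^(3/2) = 6.33×10⁻⁵ m³.
B = (4π×10⁻⁷ × 0.879 × 0.0003133) / (2 × 6.33×10⁻⁵) = 2.73×10⁻⁶ T.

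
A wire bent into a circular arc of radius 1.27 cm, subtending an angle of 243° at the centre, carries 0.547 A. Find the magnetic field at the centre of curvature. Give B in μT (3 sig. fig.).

The Biot–Savart field of a circular arc at its centre is B = μ₀Iφ/(4πR), with φ = 4.241 rad.
B = (4π×10⁻⁷ × 0.547 × 4.241) / (4π × 0.0127) = 1.83×10⁻⁵ T.

B ≈ 18.3 μT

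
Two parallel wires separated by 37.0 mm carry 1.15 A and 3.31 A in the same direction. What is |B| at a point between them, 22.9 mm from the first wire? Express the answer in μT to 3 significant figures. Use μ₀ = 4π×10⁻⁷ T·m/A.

B ≈ 36.9 μT

Each long wire gives B = μ₀I/(2πd). Distances are d₁ = 0.0229 m and d₂ = 0.0141 m.
B₁ = 1.00×10⁻⁵ T, B₂ = 4.70×10⁻⁵ T.
Between parallel currents the two contributions point in opposite directions, so they subtract. B = |B₁ − B₂| = |1.00×10⁻⁵ − 4.70×10⁻⁵| = 3.69×10⁻⁵ T.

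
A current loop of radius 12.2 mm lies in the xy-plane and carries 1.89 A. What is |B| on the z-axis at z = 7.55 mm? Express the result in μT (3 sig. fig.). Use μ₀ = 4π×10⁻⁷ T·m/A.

On the axis of a circular loop, B = μ₀IR² / [2(R²+z²)^(3/2)].
R² + z² = (0.0122)² + (0.00755)² = 0.0002058 m², and (R²+z²)^(3/2) = 2.95×10⁻⁶ m³.
B = (4π×10⁻⁷ × 1.89 × 0.0001488) / (2 × 2.95×10⁻⁶) = 5.98×10⁻⁵ T.

B ≈ 59.8 μT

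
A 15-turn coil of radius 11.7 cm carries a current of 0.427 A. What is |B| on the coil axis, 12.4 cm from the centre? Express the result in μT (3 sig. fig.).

B ≈ 11.1 μT

For an N-turn flat coil, B = Nμ₀IR²/[2(R²+z²)^(3/2)] with R = 0.117 m, z = 0.124 m.
B = 15 × 7.41×10⁻⁷ T = 1.11×10⁻⁵ T.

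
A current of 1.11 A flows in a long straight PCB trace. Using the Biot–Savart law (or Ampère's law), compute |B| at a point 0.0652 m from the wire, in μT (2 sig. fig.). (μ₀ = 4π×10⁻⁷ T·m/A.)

B ≈ 3.4 μT

For an infinitely long straight wire, B = μ₀I/(2πd).
B = (4π×10⁻⁷ × 1.11) / (2π × 0.0652) = 3.40×10⁻⁶ T.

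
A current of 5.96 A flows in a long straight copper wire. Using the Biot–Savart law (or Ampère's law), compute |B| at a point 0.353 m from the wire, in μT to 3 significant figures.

B ≈ 3.38 μT

For an infinitely long straight wire, B = μ₀I/(2πd).
B = (4π×10⁻⁷ × 5.96) / (2π × 0.353) = 3.38×10⁻⁶ T.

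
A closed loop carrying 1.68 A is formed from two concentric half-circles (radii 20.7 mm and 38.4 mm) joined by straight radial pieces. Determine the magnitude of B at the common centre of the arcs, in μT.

B ≈ 11.8 μT

The radial connectors point toward the centre, so dl × r̂ = 0 and they contribute nothing.
Each semicircle gives μ₀I/(4R): inner arc 2.55×10⁻⁵ T, outer arc 1.37×10⁻⁵ T.
The two arcs carry current in opposite angular senses, so their fields oppose: B = |2.55×10⁻⁵ − 1.37×10⁻⁵| = 1.18×10⁻⁵ T.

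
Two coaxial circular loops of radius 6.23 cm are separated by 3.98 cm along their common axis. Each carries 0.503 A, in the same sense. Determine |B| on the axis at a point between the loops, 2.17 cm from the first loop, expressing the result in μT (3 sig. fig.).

B ≈ 8.76 μT

Each loop contributes B = μ₀IR²/[2(R²+z²)^(3/2)] on the axis, with z measured from that loop.
Loop 1 (z = 0.0217 m): B₁ = 4.27×10⁻⁶ T. Loop 2 (z = 0.0181 m): B₂ = 4.49×10⁻⁶ T.
The fields add: B = B₁ + B₂ = 8.76×10⁻⁶ T.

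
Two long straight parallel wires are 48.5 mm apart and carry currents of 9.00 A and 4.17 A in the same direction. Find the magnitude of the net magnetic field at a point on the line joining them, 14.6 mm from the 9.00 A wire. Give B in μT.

B ≈ 98.7 μT

Each long wire gives B = μ₀I/(2πd). Distances are d₁ = 0.0146 m and d₂ = 0.0339 m.
B₁ = 1.23×10⁻⁴ T, B₂ = 2.46×10⁻⁵ T.
Between parallel currents the two contributions point in opposite directions, so they subtract. B = |B₁ − B₂| = |1.23×10⁻⁴ − 2.46×10⁻⁵| = 9.87×10⁻⁵ T.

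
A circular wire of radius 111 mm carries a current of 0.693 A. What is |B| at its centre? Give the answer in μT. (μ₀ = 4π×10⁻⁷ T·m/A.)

B ≈ 3.92 μT

At the centre of a circular loop the Biot–Savart law gives B = μ₀I/(2R).
B = (4π×10⁻⁷ × 0.693) / (2 × 0.111) = 3.92×10⁻⁶ T.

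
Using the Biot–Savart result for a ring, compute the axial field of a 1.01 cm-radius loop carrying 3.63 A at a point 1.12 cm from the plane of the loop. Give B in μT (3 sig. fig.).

B ≈ 67.8 μT

On the axis of a circular loop, B = μ₀IR² / [2(R²+z²)^(3/2)].
R² + z² = (0.0101)² + (0.0112)² = 0.0002275 m², and (R²+z²)^(3/2) = 3.43×10⁻⁶ m³.
B = (4π×10⁻⁷ × 3.63 × 0.000102) / (2 × 3.43×10⁻⁶) = 6.78×10⁻⁵ T.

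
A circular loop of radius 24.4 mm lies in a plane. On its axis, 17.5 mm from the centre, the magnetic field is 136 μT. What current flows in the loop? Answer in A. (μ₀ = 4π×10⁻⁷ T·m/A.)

On the axis of a loop, B = μ₀IR²/[2(R²+z²)^(3/2)], so I = 2B(R²+z²)^(3/2)/(μ₀R²).
R² + z² = 0.0005954 + 0.0003063 = 0.0009016 m²; raised to 3/2 gives 2.71×10⁻⁵ m³.
I = 2 × 1.36×10⁻⁴ × 2.71×10⁻⁵ / (1.26×10⁻⁶ × 0.0005954) = 9.84 A.

I ≈ 9.84 A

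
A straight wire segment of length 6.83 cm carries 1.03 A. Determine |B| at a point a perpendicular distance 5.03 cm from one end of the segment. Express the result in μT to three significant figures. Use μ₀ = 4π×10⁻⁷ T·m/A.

For a finite straight segment, B = (μ₀I/4πd)(sinθ₁ + sinθ₂), where θ₁, θ₂ are the angles from the perpendicular to each end.
The perpendicular foot is at one end, so the two end-offsets along the wire are 0 and L = 0.0683 m.
sinθ₁ = 0/√(0²+0.0503²) = 0.0000; sinθ₂ = 0.0683/√(0.0683²+0.0503²) = 0.8052.
B = (4π×10⁻⁷ × 1.03) / (4π × 0.0503) × (0.0000 + 0.8052) = 1.65×10⁻⁶ T.

B ≈ 1.65 μT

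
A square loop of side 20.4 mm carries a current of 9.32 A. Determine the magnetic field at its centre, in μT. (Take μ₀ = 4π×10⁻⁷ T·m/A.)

B ≈ 517 μT

Each side is a finite straight segment at perpendicular distance d = a/(2 tan(π/4)) = 0.0102 m from the centre, with end-angles ±π/4.
One side contributes B₁ = (μ₀I/4πd)·2 sin(π/4) = 1.29×10⁻⁴ T.
All 4 sides add in the same direction: B = 4 × 1.29×10⁻⁴ = 5.17×10⁻⁴ T.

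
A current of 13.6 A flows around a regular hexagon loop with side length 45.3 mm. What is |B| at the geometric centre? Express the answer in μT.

Each side is a finite straight segment at perpendicular distance d = a/(2 tan(π/6)) = 0.03923 m from the centre, with end-angles ±π/6.
One side contributes B₁ = (μ₀I/4πd)·2 sin(π/6) = 3.47×10⁻⁵ T.
All 6 sides add in the same direction: B = 6 × 3.47×10⁻⁵ = 2.08×10⁻⁴ T.

B ≈ 208 μT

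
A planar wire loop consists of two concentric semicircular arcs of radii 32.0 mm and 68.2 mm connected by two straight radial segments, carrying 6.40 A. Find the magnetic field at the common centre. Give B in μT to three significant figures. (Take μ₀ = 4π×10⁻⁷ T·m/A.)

B ≈ 33.4 μT

The radial connectors point toward the centre, so dl × r̂ = 0 and they contribute nothing.
Each semicircle gives μ₀I/(4R): inner arc 6.28×10⁻⁵ T, outer arc 2.95×10⁻⁵ T.
The two arcs carry current in opposite angular senses, so their fields oppose: B = |6.28×10⁻⁵ − 2.95×10⁻⁵| = 3.34×10⁻⁵ T.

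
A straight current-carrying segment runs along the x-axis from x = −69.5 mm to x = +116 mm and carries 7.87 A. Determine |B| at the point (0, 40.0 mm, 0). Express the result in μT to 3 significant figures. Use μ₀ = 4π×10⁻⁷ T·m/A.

B ≈ 35.7 μT

For a finite straight segment, B = (μ₀I/4πd)(sinθ₁ + sinθ₂), where θ₁, θ₂ are the angles from the perpendicular to each end.
The perpendicular distance is d = 0.04 m; the end-offsets along the wire are a = 0.0695 m and b = 0.116 m.
sinθ₁ = 0.0695/√(0.0695²+0.04²) = 0.8667; sinθ₂ = 0.116/√(0.116²+0.04²) = 0.9454.
B = (4π×10⁻⁷ × 7.87) / (4π × 0.04) × (0.8667 + 0.9454) = 3.57×10⁻⁵ T.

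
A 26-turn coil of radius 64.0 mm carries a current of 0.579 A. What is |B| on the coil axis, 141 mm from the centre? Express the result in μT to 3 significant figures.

B ≈ 10.4 μT

For an N-turn flat coil, B = Nμ₀IR²/[2(R²+z²)^(3/2)] with R = 0.064 m, z = 0.141 m.
B = 26 × 4.01×10⁻⁷ T = 1.04×10⁻⁵ T.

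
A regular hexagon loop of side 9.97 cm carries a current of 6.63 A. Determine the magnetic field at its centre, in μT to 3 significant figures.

Each side is a finite straight segment at perpendicular distance d = a/(2 tan(π/6)) = 0.08634 m from the centre, with end-angles ±π/6.
One side contributes B₁ = (μ₀I/4πd)·2 sin(π/6) = 7.68×10⁻⁶ T.
All 6 sides add in the same direction: B = 6 × 7.68×10⁻⁶ = 4.61×10⁻⁵ T.

B ≈ 46.1 μT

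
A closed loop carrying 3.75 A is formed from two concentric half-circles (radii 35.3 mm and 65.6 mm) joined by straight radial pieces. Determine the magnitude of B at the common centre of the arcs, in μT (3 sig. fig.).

B ≈ 15.4 μT

The radial connectors point toward the centre, so dl × r̂ = 0 and they contribute nothing.
Each semicircle gives μ₀I/(4R): inner arc 3.34×10⁻⁵ T, outer arc 1.80×10⁻⁵ T.
The two arcs carry current in opposite angular senses, so their fields oppose: B = |3.34×10⁻⁵ − 1.80×10⁻⁵| = 1.54×10⁻⁵ T.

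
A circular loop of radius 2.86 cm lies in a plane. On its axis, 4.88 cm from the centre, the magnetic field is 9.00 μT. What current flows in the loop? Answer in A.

On the axis of a loop, B = μ₀IR²/[2(R²+z²)^(3/2)], so I = 2B(R²+z²)^(3/2)/(μ₀R²).
R² + z² = 0.000818 + 0.002381 = 0.003199 m²; raised to 3/2 gives 1.81×10⁻⁴ m³.
I = 2 × 9.00×10⁻⁶ × 1.81×10⁻⁴ / (1.26×10⁻⁶ × 0.000818) = 3.17 A.

I ≈ 3.17 A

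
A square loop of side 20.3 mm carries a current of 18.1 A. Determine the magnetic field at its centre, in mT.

Each side is a finite straight segment at perpendicular distance d = a/(2 tan(π/4)) = 0.01015 m from the centre, with end-angles ±π/4.
One side contributes B₁ = (μ₀I/4πd)·2 sin(π/4) = 2.52×10⁻⁴ T.
All 4 sides add in the same direction: B = 4 × 2.52×10⁻⁴ = 1.01×10⁻³ T.

B ≈ 1.01 mT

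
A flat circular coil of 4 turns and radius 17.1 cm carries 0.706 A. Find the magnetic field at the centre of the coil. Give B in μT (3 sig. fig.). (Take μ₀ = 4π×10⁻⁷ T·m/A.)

For an N-turn flat coil, B = Nμ₀I/(2R) with R = 0.171 m.
B = 4 × 2.59×10⁻⁶ T = 1.04×10⁻⁵ T.

B ≈ 10.4 μT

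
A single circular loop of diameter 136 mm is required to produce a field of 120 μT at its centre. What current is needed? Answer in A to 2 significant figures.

At the centre of a circular loop B = μ₀I/(2R), so I = 2RB/μ₀.
With R = 0.068 m, I = 2 × 0.068 × 1.20×10⁻⁴ / (4π×10⁻⁷) = 13.0 A.

I ≈ 13 A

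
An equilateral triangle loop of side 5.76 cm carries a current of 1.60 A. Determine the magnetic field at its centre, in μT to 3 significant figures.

Each side is a finite straight segment at perpendicular distance d = a/(2 tan(π/3)) = 0.01663 m from the centre, with end-angles ±π/3.
One side contributes B₁ = (μ₀I/4πd)·2 sin(π/3) = 1.67×10⁻⁵ T.
All 3 sides add in the same direction: B = 3 × 1.67×10⁻⁵ = 5.00×10⁻⁵ T.

B ≈ 50.0 μT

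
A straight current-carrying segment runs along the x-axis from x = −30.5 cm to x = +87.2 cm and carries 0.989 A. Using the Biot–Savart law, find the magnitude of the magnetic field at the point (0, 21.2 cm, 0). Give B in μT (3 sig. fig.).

B ≈ 0.836 μT

For a finite straight segment, B = (μ₀I/4πd)(sinθ₁ + sinθ₂), where θ₁, θ₂ are the angles from the perpendicular to each end.
The perpendicular distance is d = 0.212 m; the end-offsets along the wire are a = 0.305 m and b = 0.872 m.
sinθ₁ = 0.305/√(0.305²+0.212²) = 0.8211; sinθ₂ = 0.872/√(0.872²+0.212²) = 0.9717.
B = (4π×10⁻⁷ × 0.989) / (4π × 0.212) × (0.8211 + 0.9717) = 8.36×10⁻⁷ T.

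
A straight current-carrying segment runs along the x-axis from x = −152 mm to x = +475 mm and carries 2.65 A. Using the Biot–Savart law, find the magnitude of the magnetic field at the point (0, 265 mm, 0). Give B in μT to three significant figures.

B ≈ 1.37 μT

For a finite straight segment, B = (μ₀I/4πd)(sinθ₁ + sinθ₂), where θ₁, θ₂ are the angles from the perpendicular to each end.
The perpendicular distance is d = 0.265 m; the end-offsets along the wire are a = 0.152 m and b = 0.475 m.
sinθ₁ = 0.152/√(0.152²+0.265²) = 0.4975; sinθ₂ = 0.475/√(0.475²+0.265²) = 0.8733.
B = (4π×10⁻⁷ × 2.65) / (4π × 0.265) × (0.4975 + 0.8733) = 1.37×10⁻⁶ T.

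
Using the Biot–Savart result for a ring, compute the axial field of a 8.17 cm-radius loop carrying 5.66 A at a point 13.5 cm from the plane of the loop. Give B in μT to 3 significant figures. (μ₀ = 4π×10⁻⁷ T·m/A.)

B ≈ 6.04 μT

On the axis of a circular loop, B = μ₀IR² / [2(R²+z²)^(3/2)].
R² + z² = (0.0817)² + (0.135)² = 0.0249 m², and (R²+z²)^(3/2) = 3.93×10⁻³ m³.
B = (4π×10⁻⁷ × 5.66 × 0.006675) / (2 × 3.93×10⁻³) = 6.04×10⁻⁶ T.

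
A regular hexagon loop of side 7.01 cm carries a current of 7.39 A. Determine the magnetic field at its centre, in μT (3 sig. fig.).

B ≈ 73.0 μT

Each side is a finite straight segment at perpendicular distance d = a/(2 tan(π/6)) = 0.06071 m from the centre, with end-angles ±π/6.
One side contributes B₁ = (μ₀I/4πd)·2 sin(π/6) = 1.22×10⁻⁵ T.
All 6 sides add in the same direction: B = 6 × 1.22×10⁻⁵ = 7.30×10⁻⁵ T.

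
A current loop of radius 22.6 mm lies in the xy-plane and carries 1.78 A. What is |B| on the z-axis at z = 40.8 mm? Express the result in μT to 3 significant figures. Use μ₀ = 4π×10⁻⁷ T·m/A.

On the axis of a circular loop, B = μ₀IR² / [2(R²+z²)^(3/2)].
R² + z² = (0.0226)² + (0.0408)² = 0.002175 m², and (R²+z²)^(3/2) = 1.01×10⁻⁴ m³.
B = (4π×10⁻⁷ × 1.78 × 0.0005108) / (2 × 1.01×10⁻⁴) = 5.63×10⁻⁶ T.

B ≈ 5.63 μT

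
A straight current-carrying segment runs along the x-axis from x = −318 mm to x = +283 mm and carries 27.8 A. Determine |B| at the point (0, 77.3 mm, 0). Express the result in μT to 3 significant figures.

B ≈ 69.6 μT

For a finite straight segment, B = (μ₀I/4πd)(sinθ₁ + sinθ₂), where θ₁, θ₂ are the angles from the perpendicular to each end.
The perpendicular distance is d = 0.0773 m; the end-offsets along the wire are a = 0.318 m and b = 0.283 m.
sinθ₁ = 0.318/√(0.318²+0.0773²) = 0.9717; sinθ₂ = 0.283/√(0.283²+0.0773²) = 0.9647.
B = (4π×10⁻⁷ × 27.8) / (4π × 0.0773) × (0.9717 + 0.9647) = 6.96×10⁻⁵ T.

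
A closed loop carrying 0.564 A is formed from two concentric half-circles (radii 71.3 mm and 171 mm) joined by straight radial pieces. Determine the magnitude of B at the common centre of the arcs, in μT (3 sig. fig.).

B ≈ 1.45 μT

The radial connectors point toward the centre, so dl × r̂ = 0 and they contribute nothing.
Each semicircle gives μ₀I/(4R): inner arc 2.49×10⁻⁶ T, outer arc 1.04×10⁻⁶ T.
The two arcs carry current in opposite angular senses, so their fields oppose: B = |2.49×10⁻⁶ − 1.04×10⁻⁶| = 1.45×10⁻⁶ T.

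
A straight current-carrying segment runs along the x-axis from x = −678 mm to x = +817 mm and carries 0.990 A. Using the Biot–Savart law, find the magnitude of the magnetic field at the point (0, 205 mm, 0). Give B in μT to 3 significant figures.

B ≈ 0.931 μT

For a finite straight segment, B = (μ₀I/4πd)(sinθ₁ + sinθ₂), where θ₁, θ₂ are the angles from the perpendicular to each end.
The perpendicular distance is d = 0.205 m; the end-offsets along the wire are a = 0.678 m and b = 0.817 m.
sinθ₁ = 0.678/√(0.678²+0.205²) = 0.9572; sinθ₂ = 0.817/√(0.817²+0.205²) = 0.9699.
B = (4π×10⁻⁷ × 0.990) / (4π × 0.205) × (0.9572 + 0.9699) = 9.31×10⁻⁷ T.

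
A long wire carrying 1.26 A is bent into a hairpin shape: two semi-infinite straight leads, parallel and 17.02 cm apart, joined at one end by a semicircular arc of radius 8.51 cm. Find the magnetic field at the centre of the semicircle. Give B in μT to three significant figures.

B ≈ 7.61 μT

The semicircular arc contributes B_arc = μ₀I·π/(4πR) = μ₀I/(4R) = 4.65×10⁻⁶ T.
Each semi-infinite lead is at perpendicular distance R = 0.0851 m from the centre, with the perpendicular foot at its near end, so it contributes μ₀I/(4πR); both point the same way, together 2.96×10⁻⁶ T.
Arc and leads all point the same direction: B = 4.65×10⁻⁶ + 2.96×10⁻⁶ = 7.61×10⁻⁶ T.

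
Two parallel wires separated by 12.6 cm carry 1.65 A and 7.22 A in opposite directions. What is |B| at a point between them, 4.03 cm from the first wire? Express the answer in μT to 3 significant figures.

B ≈ 25.0 μT

Each long wire gives B = μ₀I/(2πd). Distances are d₁ = 0.0403 m and d₂ = 0.0857 m.
B₁ = 8.19×10⁻⁶ T, B₂ = 1.68×10⁻⁵ T.
Between antiparallel currents both contributions point the same way, so they add. B = B₁ + B₂ = 8.19×10⁻⁶ + 1.68×10⁻⁵ = 2.50×10⁻⁵ T.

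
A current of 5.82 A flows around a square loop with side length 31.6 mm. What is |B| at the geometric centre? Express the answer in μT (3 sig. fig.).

B ≈ 208 μT

Each side is a finite straight segment at perpendicular distance d = a/(2 tan(π/4)) = 0.0158 m from the centre, with end-angles ±π/4.
One side contributes B₁ = (μ₀I/4πd)·2 sin(π/4) = 5.21×10⁻⁵ T.
All 4 sides add in the same direction: B = 4 × 5.21×10⁻⁵ = 2.08×10⁻⁴ T.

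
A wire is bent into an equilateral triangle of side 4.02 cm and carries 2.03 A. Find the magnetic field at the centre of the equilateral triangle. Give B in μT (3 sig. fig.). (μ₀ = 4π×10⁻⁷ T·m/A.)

Each side is a finite straight segment at perpendicular distance d = a/(2 tan(π/3)) = 0.0116 m from the centre, with end-angles ±π/3.
One side contributes B₁ = (μ₀I/4πd)·2 sin(π/3) = 3.03×10⁻⁵ T.
All 3 sides add in the same direction: B = 3 × 3.03×10⁻⁵ = 9.09×10⁻⁵ T.

B ≈ 90.9 μT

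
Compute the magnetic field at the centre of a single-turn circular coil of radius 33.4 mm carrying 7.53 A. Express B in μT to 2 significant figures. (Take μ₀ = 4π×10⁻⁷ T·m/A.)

At the centre of a circular loop the Biot–Savart law gives B = μ₀I/(2R).
B = (4π×10⁻⁷ × 7.53) / (2 × 0.0334) = 1.42×10⁻⁴ T.

B ≈ 140 μT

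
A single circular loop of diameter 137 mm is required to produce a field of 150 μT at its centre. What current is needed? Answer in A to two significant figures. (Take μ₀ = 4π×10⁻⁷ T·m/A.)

I ≈ 16 A

At the centre of a circular loop B = μ₀I/(2R), so I = 2RB/μ₀.
With R = 0.0685 m, I = 2 × 0.0685 × 1.50×10⁻⁴ / (4π×10⁻⁷) = 16.4 A.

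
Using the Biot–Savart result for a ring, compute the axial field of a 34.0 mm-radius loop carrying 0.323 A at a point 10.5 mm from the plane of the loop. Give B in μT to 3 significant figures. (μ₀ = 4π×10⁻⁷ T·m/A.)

On the axis of a circular loop, B = μ₀IR² / [2(R²+z²)^(3/2)].
R² + z² = (0.034)² + (0.0105)² = 0.001266 m², and (R²+z²)^(3/2) = 4.51×10⁻⁵ m³.
B = (4π×10⁻⁷ × 0.323 × 0.001156) / (2 × 4.51×10⁻⁵) = 5.21×10⁻⁶ T.

B ≈ 5.21 μT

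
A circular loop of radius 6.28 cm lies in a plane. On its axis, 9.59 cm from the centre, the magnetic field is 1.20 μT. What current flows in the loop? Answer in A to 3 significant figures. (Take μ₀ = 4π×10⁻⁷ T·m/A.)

I ≈ 0.729 A

On the axis of a loop, B = μ₀IR²/[2(R²+z²)^(3/2)], so I = 2B(R²+z²)^(3/2)/(μ₀R²).
R² + z² = 0.003944 + 0.009197 = 0.01314 m²; raised to 3/2 gives 1.51×10⁻³ m³.
I = 2 × 1.20×10⁻⁶ × 1.51×10⁻³ / (1.26×10⁻⁶ × 0.003944) = 0.729 A.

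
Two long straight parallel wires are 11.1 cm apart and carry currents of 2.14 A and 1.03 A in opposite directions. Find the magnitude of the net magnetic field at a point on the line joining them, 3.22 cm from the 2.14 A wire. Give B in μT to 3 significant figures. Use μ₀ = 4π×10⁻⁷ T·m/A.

Each long wire gives B = μ₀I/(2πd). Distances are d₁ = 0.0322 m and d₂ = 0.0788 m.
B₁ = 1.33×10⁻⁵ T, B₂ = 2.61×10⁻⁶ T.
Between antiparallel currents both contributions point the same way, so they add. B = B₁ + B₂ = 1.33×10⁻⁵ + 2.61×10⁻⁶ = 1.59×10⁻⁵ T.

B ≈ 15.9 μT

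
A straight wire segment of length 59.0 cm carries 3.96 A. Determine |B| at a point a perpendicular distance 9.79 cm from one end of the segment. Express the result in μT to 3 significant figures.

B ≈ 3.99 μT

For a finite straight segment, B = (μ₀I/4πd)(sinθ₁ + sinθ₂), where θ₁, θ₂ are the angles from the perpendicular to each end.
The perpendicular foot is at one end, so the two end-offsets along the wire are 0 and L = 0.59 m.
sinθ₁ = 0/√(0²+0.0979²) = 0.0000; sinθ₂ = 0.59/√(0.59²+0.0979²) = 0.9865.
B = (4π×10⁻⁷ × 3.96) / (4π × 0.0979) × (0.0000 + 0.9865) = 3.99×10⁻⁶ T.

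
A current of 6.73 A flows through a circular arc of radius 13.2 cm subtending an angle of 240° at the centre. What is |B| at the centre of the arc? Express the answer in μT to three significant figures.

B ≈ 21.4 μT

The Biot–Savart field of a circular arc at its centre is B = μ₀Iφ/(4πR), with φ = 4.189 rad.
B = (4π×10⁻⁷ × 6.73 × 4.189) / (4π × 0.132) = 2.14×10⁻⁵ T.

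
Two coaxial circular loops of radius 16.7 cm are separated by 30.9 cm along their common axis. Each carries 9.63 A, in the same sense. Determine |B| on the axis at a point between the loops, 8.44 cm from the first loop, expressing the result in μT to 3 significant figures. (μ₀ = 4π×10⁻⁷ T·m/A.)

Each loop contributes B = μ₀IR²/[2(R²+z²)^(3/2)] on the axis, with z measured from that loop.
Loop 1 (z = 0.0844 m): B₁ = 2.58×10⁻⁵ T. Loop 2 (z = 0.2246 m): B₂ = 7.70×10⁻⁶ T.
The fields add: B = B₁ + B₂ = 3.35×10⁻⁵ T.

B ≈ 33.5 μT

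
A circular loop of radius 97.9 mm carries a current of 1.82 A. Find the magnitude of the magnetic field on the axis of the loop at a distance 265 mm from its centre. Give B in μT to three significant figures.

On the axis of a circular loop, B = μ₀IR² / [2(R²+z²)^(3/2)].
R² + z² = (0.0979)² + (0.265)² = 0.07981 m², and (R²+z²)^(3/2) = 2.25×10⁻² m³.
B = (4π×10⁻⁷ × 1.82 × 0.009584) / (2 × 2.25×10⁻²) = 4.86×10⁻⁷ T.

B ≈ 0.486 μT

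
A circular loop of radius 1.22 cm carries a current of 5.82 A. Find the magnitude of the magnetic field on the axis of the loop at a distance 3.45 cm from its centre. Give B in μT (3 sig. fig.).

On the axis of a circular loop, B = μ₀IR² / [2(R²+z²)^(3/2)].
R² + z² = (0.0122)² + (0.0345)² = 0.001339 m², and (R²+z²)^(3/2) = 4.90×10⁻⁵ m³.
B = (4π×10⁻⁷ × 5.82 × 0.0001488) / (2 × 4.90×10⁻⁵) = 1.11×10⁻⁵ T.

B ≈ 11.1 μT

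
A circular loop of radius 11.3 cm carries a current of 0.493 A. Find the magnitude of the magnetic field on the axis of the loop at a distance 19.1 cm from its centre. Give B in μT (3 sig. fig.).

B ≈ 0.362 μT

On the axis of a circular loop, B = μ₀IR² / [2(R²+z²)^(3/2)].
R² + z² = (0.113)² + (0.191)² = 0.04925 m², and (R²+z²)^(3/2) = 1.09×10⁻² m³.
B = (4π×10⁻⁷ × 0.493 × 0.01277) / (2 × 1.09×10⁻²) = 3.62×10⁻⁷ T.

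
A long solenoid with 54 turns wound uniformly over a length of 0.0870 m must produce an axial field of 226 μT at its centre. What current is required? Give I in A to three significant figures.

I ≈ 0.290 A

Inside a long solenoid B = μ₀nI with n = 620.7 m⁻¹, so I = B/(μ₀n).
I = 2.26×10⁻⁴ / (4π×10⁻⁷ × 620.7) = 0.290 A.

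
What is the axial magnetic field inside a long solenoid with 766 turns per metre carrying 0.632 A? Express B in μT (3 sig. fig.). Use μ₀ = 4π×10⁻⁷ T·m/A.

Inside a long solenoid, B = μ₀nI with n = 766 turns/m.
B = 4π×10⁻⁷ × 766 × 0.632 = 6.08×10⁻⁴ T.

B ≈ 608 μT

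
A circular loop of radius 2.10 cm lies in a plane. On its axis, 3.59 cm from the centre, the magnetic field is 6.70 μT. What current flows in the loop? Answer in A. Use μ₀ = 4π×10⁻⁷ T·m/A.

I ≈ 1.74 A

On the axis of a loop, B = μ₀IR²/[2(R²+z²)^(3/2)], so I = 2B(R²+z²)^(3/2)/(μ₀R²).
R² + z² = 0.000441 + 0.001289 = 0.00173 m²; raised to 3/2 gives 7.19×10⁻⁵ m³.
I = 2 × 6.70×10⁻⁶ × 7.19×10⁻⁵ / (1.26×10⁻⁶ × 0.000441) = 1.74 A.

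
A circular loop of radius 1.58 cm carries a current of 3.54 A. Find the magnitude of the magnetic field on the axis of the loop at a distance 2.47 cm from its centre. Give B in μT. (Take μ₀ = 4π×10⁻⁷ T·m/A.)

On the axis of a circular loop, B = μ₀IR² / [2(R²+z²)^(3/2)].
R² + z² = (0.0158)² + (0.0247)² = 0.0008597 m², and (R²+z²)^(3/2) = 2.52×10⁻⁵ m³.
B = (4π×10⁻⁷ × 3.54 × 0.0002496) / (2 × 2.52×10⁻⁵) = 2.20×10⁻⁵ T.

B ≈ 22.0 μT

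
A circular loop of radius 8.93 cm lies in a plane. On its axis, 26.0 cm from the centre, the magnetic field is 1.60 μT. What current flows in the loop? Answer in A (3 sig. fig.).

On the axis of a loop, B = μ₀IR²/[2(R²+z²)^(3/2)], so I = 2B(R²+z²)^(3/2)/(μ₀R²).
R² + z² = 0.007974 + 0.0676 = 0.07557 m²; raised to 3/2 gives 2.08×10⁻² m³.
I = 2 × 1.60×10⁻⁶ × 2.08×10⁻² / (1.26×10⁻⁶ × 0.007974) = 6.63 A.

I ≈ 6.63 A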